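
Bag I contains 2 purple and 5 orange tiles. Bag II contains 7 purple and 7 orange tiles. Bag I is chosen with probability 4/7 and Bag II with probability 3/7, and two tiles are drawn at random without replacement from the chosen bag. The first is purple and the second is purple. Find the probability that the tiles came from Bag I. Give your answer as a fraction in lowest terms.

52/241

P(E | Bag I) = 1/21; P(E | Bag II) = 3/13.
P(E) = 4/7·1/21 + 3/7·3/13 = 241/1911.
By Bayes' rule, P(Bag I | E) = 4/147 / 241/1911 = 52/241 ≈ 0.2158.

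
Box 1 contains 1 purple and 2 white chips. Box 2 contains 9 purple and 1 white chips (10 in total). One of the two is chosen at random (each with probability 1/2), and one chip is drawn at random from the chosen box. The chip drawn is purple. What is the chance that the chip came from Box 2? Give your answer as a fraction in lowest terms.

27/37

P(purple | Box 1) = 1/3; P(purple | Box 2) = 9/10.
P(purple) = 1/2·1/3 + 1/2·9/10 = 37/60.
By Bayes' rule, P(Box 2 | purple) = 9/20 / 37/60 = 27/37 ≈ 0.7297.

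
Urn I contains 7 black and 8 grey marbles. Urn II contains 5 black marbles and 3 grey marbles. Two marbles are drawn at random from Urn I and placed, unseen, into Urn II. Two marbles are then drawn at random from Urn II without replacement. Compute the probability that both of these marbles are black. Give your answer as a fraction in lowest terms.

Condition on how many of the transferred marbles are black (from Urn I: 7 black of 15; then Urn II has 10 total).
  0 black: C(7,0)C(8,2)/C(15,2) = 4/15; then P = C(5,2)/C(10,2) = 2/9
  1 black: C(7,1)C(8,1)/C(15,2) = 8/15; then P = C(6,2)/C(10,2) = 1/3
  2 black: C(7,2)C(8,0)/C(15,2) = 1/5; then P = C(7,2)/C(10,2) = 7/15
P(both black) = 223/675 ≈ 0.3304.

223/675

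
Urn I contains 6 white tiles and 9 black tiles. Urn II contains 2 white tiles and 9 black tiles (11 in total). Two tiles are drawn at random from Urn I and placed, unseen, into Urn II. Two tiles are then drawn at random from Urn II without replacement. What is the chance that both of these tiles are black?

55/91

Condition on how many of the transferred tiles are black (from Urn I: 9 black of 15; then Urn II has 13 total).
  0 black: C(9,0)C(6,2)/C(15,2) = 1/7; then P = C(9,2)/C(13,2) = 6/13
  1 black: C(9,1)C(6,1)/C(15,2) = 18/35; then P = C(10,2)/C(13,2) = 15/26
  2 black: C(9,2)C(6,0)/C(15,2) = 12/35; then P = C(11,2)/C(13,2) = 55/78
P(both black) = 55/91 ≈ 0.6044.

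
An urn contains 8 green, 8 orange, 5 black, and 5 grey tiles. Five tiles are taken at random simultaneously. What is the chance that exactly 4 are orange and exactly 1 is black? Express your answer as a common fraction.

Unordered draws without replacement: count favorable combinations over C(26,5).
Favorable = C(8,0) · C(8,4) · C(5,1) · C(5,0) = 350; total = C(26,5) = 65780.
P = 350/65780 = 35/6578 ≈ 0.0053.

35/6578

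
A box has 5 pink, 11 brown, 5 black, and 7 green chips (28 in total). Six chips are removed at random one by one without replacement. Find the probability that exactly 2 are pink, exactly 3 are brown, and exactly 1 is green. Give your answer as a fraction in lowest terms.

Unordered draws without replacement: count favorable combinations over C(28,6).
Favorable = C(5,2) · C(11,3) · C(5,0) · C(7,1) = 11550; total = C(28,6) = 376740.
P = 11550/376740 = 55/1794 ≈ 0.0307.

55/1794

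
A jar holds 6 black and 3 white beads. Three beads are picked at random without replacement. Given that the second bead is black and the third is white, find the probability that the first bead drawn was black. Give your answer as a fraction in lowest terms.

5/7

P(first=black and the second bead is black and the third is white) = (6/9)·(5/8)·(3/7) = 5/28.
P(E) = Σ over first color = 5/28 + 1/14 = 1/4.
By Bayes, P(first=black | E) = 5/28 / 1/4 = 5/7 ≈ 0.7143.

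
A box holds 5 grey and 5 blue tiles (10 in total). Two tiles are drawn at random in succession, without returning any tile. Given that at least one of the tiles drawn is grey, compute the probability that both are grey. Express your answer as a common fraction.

P(both grey) = C(5,2)/C(10,2) = 2/9; P(at least one grey) = 1 − C(5,2)/C(10,2) = 7/9.
Since 'both grey' ⊆ 'at least one grey', P(both | at least one) = 2/9 / 7/9 = 2/7 ≈ 0.2857.

2/7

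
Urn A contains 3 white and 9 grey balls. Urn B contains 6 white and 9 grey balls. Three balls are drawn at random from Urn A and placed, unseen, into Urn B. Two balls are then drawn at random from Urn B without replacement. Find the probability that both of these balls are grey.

Condition on how many of the transferred balls are grey (from Urn A: 9 grey of 12; then Urn B has 18 total).
  0 grey: C(9,0)C(3,3)/C(12,3) = 1/220; then P = C(9,2)/C(18,2) = 4/17
  1 grey: C(9,1)C(3,2)/C(12,3) = 27/220; then P = C(10,2)/C(18,2) = 5/17
  2 grey: C(9,2)C(3,1)/C(12,3) = 27/55; then P = C(11,2)/C(18,2) = 55/153
  3 grey: C(9,3)C(3,0)/C(12,3) = 21/55; then P = C(12,2)/C(18,2) = 22/51
P(both grey) = 283/748 ≈ 0.3783.

283/748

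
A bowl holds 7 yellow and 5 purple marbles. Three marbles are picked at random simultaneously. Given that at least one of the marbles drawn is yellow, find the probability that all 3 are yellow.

1/6

P(all 3 yellow) = C(7,3)/C(12,3) = 7/44; P(at least one yellow) = 1 − C(5,3)/C(12,3) = 21/22.
Since 'all 3 yellow' ⊆ 'at least one yellow', P(all 3 | at least one) = 7/44 / 21/22 = 1/6 ≈ 0.1667.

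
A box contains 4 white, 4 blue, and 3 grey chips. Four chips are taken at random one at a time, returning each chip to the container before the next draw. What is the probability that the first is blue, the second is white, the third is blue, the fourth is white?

256/14641

Multiply the conditional probability of each draw in order, with replacement (the composition resets each draw).
P = (4/11) · (4/11) · (4/11) · (4/11) = 256/14641 ≈ 0.0175.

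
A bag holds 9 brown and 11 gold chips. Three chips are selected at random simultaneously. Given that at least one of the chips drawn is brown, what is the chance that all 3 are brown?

P(all 3 brown) = C(9,3)/C(20,3) = 7/95; P(at least one brown) = 1 − C(11,3)/C(20,3) = 65/76.
Since 'all 3 brown' ⊆ 'at least one brown', P(all 3 | at least one) = 7/95 / 65/76 = 28/325 ≈ 0.0862.

28/325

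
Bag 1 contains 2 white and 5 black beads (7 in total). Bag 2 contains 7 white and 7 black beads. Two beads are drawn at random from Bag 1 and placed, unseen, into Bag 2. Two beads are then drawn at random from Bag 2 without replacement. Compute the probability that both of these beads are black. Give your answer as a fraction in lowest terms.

661/2520

Condition on how many of the transferred beads are black (from Bag 1: 5 black of 7; then Bag 2 has 16 total).
  0 black: C(5,0)C(2,2)/C(7,2) = 1/21; then P = C(7,2)/C(16,2) = 7/40
  1 black: C(5,1)C(2,1)/C(7,2) = 10/21; then P = C(8,2)/C(16,2) = 7/30
  2 black: C(5,2)C(2,0)/C(7,2) = 10/21; then P = C(9,2)/C(16,2) = 3/10
P(both black) = 661/2520 ≈ 0.2623.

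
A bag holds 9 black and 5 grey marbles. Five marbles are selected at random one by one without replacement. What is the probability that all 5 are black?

Unordered draws without replacement: count favorable combinations over C(14,5).
Favorable = C(9,5) · C(5,0) = 126; total = C(14,5) = 2002.
P = 126/2002 = 9/143 ≈ 0.0629.

9/143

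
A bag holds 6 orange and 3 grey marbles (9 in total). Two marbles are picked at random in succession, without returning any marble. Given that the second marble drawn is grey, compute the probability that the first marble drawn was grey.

1/4

P(first=grey and the second marble drawn is grey) = (3/9)·(2/8) = 1/12.
P(the second marble drawn is grey) = Σ over first color = 1/4 + 1/12 = 1/3.
By Bayes, P(first=grey | the second marble drawn is grey) = 1/12 / 1/3 = 1/4 ≈ 0.2500.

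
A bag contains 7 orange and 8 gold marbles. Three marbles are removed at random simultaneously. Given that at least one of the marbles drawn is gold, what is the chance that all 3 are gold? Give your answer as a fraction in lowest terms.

2/15

P(all 3 gold) = C(8,3)/C(15,3) = 8/65; P(at least one gold) = 1 − C(7,3)/C(15,3) = 12/13.
Since 'all 3 gold' ⊆ 'at least one gold', P(all 3 | at least one) = 8/65 / 12/13 = 2/15 ≈ 0.1333.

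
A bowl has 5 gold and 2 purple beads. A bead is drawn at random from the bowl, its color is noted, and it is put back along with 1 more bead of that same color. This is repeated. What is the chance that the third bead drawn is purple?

Sum over the four possibilities for the first two draws (purple/not-purple each), tracking how the purple count and total change by +1 per draw.
P(third is purple) = 2/7 ≈ 0.2857. (In a Pólya urn every draw has the same marginal probability 2/7.)

2/7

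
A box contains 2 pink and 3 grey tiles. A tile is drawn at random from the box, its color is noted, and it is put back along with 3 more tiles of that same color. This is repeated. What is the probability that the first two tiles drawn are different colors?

Either pink then grey, or grey then pink; after the first draw the total is 8.
P = (2/5)·(3/8) + (3/5)·(2/8) = 3/10 ≈ 0.3000.

3/10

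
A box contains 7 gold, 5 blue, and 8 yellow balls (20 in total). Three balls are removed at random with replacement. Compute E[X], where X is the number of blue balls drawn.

3/4

By linearity of expectation, E[X] = Σ P(draw i is blue); each independent draw has P(blue) = 5/20.
E[X] = 3 · 5/20 = 3/4 ≈ 0.7500.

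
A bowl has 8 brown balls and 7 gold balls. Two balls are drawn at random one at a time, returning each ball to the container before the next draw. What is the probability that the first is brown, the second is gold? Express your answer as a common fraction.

Multiply the conditional probability of each draw in order, with replacement (the composition resets each draw).
P = (8/15) · (7/15) = 56/225 ≈ 0.2489.

56/225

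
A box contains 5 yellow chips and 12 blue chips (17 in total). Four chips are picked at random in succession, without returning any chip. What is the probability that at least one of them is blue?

Use the complement: P(at least one blue) = 1 − P(no blue).
P(none) = C(5,4)/C(17,4) = 5/2380.
So P = 1 − 5/2380 = 475/476 ≈ 0.9979.

475/476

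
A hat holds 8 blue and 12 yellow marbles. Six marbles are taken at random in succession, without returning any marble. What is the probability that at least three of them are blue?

147/323

Sum the hypergeometric tail for j = 3,…,6 blue marbles.
Favorable = C(8,3)·C(12,3) + C(8,4)·C(12,2) + C(8,5)·C(12,1) + C(8,6)·C(12,0) = 17640; total = C(20,6) = 38760.
P = 17640/38760 = 147/323 ≈ 0.4551.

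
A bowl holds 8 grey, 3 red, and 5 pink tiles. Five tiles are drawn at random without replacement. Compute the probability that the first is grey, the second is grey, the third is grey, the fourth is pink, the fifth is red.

1/104

Multiply the conditional probability of each draw in order, without replacement, so each draw removes one from its color and from the total.
P = (8/16) · (7/15) · (6/14) · (5/13) · (3/12) = 1/104 ≈ 0.0096.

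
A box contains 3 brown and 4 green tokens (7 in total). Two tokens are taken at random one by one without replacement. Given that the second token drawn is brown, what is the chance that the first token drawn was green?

P(first=green and the second token drawn is brown) = (4/7)·(3/6) = 2/7.
P(the second token drawn is brown) = Σ over first color = 1/7 + 2/7 = 3/7.
By Bayes, P(first=green | the second token drawn is brown) = 2/7 / 3/7 = 2/3 ≈ 0.6667.

2/3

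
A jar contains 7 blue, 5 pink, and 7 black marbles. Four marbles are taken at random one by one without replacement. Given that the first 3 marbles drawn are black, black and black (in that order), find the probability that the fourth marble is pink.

After removing 3 black, the jar has 5 pink out of 16 remaining.
P(fourth is pink | given) = 5/16 ≈ 0.3125.

5/16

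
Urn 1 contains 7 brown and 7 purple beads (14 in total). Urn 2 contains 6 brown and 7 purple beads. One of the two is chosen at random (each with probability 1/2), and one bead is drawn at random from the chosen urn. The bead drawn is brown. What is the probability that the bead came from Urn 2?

12/25

P(brown | Urn 1) = 1/2; P(brown | Urn 2) = 6/13.
P(brown) = 1/2·1/2 + 1/2·6/13 = 25/52.
By Bayes' rule, P(Urn 2 | brown) = 3/13 / 25/52 = 12/25 ≈ 0.4800.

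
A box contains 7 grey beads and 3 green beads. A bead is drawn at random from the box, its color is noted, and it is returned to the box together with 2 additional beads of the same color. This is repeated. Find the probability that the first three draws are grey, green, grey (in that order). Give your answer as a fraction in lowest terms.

9/80

Track the composition after each reinforcement of +2.
P = (7/10) · (3/12) · (9/14) = 9/80 ≈ 0.1125.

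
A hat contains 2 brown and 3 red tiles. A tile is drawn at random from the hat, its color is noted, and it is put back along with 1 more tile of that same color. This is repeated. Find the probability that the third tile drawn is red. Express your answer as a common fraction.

3/5

Sum over the four possibilities for the first two draws (red/not-red each), tracking how the red count and total change by +1 per draw.
P(third is red) = 3/5 ≈ 0.6000. (In a Pólya urn every draw has the same marginal probability 3/5.)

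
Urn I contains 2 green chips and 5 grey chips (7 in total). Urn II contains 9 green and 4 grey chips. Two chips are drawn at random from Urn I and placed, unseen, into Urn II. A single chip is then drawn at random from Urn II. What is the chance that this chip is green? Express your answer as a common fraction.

Condition on how many of the transferred chips are green (from Urn I: 2 green of 7; then Urn II has 15 total).
  0 green: C(2,0)C(5,2)/C(7,2) = 10/21; then P = 9/15
  1 green: C(2,1)C(5,1)/C(7,2) = 10/21; then P = 10/15
  2 green: C(2,2)C(5,0)/C(7,2) = 1/21; then P = 11/15
P(green from Urn II) = 67/105 ≈ 0.6381.

67/105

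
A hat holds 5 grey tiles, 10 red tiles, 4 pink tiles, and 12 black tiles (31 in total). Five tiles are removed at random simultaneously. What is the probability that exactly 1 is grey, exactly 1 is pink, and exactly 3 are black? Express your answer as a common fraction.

4400/169911

Unordered draws without replacement: count favorable combinations over C(31,5).
Favorable = C(5,1) · C(10,0) · C(4,1) · C(12,3) = 4400; total = C(31,5) = 169911.
P = 4400/169911 = 4400/169911 ≈ 0.0259.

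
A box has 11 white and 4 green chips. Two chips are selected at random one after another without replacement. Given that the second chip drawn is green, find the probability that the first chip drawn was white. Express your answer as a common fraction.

P(first=white and the second chip drawn is green) = (11/15)·(4/14) = 22/105.
P(the second chip drawn is green) = Σ over first color = 22/105 + 2/35 = 4/15.
By Bayes, P(first=white | the second chip drawn is green) = 22/105 / 4/15 = 11/14 ≈ 0.7857.

11/14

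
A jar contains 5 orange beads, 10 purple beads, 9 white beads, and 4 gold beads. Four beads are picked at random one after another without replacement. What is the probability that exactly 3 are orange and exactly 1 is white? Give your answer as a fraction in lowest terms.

Unordered draws without replacement: count favorable combinations over C(28,4).
Favorable = C(5,3) · C(10,0) · C(9,1) · C(4,0) = 90; total = C(28,4) = 20475.
P = 90/20475 = 2/455 ≈ 0.0044.

2/455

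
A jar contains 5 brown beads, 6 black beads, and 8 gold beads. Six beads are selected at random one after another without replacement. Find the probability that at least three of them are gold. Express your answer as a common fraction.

327/646

Sum the hypergeometric tail for j = 3,…,6 gold beads.
Favorable = C(8,3)·C(11,3) + C(8,4)·C(11,2) + C(8,5)·C(11,1) + C(8,6)·C(11,0) = 13734; total = C(19,6) = 27132.
P = 13734/27132 = 327/646 ≈ 0.5062.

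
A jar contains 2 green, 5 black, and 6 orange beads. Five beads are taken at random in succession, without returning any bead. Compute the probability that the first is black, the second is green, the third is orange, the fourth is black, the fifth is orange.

Multiply the conditional probability of each draw in order, without replacement, so each draw removes one from its color and from the total.
P = (5/13) · (2/12) · (6/11) · (4/10) · (5/9) = 10/1287 ≈ 0.0078.

10/1287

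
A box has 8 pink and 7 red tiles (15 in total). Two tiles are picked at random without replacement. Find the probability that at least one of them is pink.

4/5

Use the complement: P(at least one pink) = 1 − P(no pink).
P(none) = C(7,2)/C(15,2) = 21/105.
So P = 1 − 21/105 = 4/5 ≈ 0.8000.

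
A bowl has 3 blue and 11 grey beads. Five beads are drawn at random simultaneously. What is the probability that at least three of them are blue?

5/182

Sum the hypergeometric tail for j = 3,…,3 blue beads.
Favorable = C(3,3)·C(11,2) = 55; total = C(14,5) = 2002.
P = 55/2002 = 5/182 ≈ 0.0275.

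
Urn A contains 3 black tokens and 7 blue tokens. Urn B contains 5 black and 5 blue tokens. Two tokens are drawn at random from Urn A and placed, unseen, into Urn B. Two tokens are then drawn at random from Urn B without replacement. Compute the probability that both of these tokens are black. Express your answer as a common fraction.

Condition on how many of the transferred tokens are black (from Urn A: 3 black of 10; then Urn B has 12 total).
  0 black: C(3,0)C(7,2)/C(10,2) = 7/15; then P = C(5,2)/C(12,2) = 5/33
  1 black: C(3,1)C(7,1)/C(10,2) = 7/15; then P = C(6,2)/C(12,2) = 5/22
  2 black: C(3,2)C(7,0)/C(10,2) = 1/15; then P = C(7,2)/C(12,2) = 7/22
P(both black) = 98/495 ≈ 0.1980.

98/495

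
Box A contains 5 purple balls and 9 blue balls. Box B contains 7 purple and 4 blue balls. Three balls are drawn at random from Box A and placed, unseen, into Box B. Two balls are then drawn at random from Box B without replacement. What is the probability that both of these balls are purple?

5247/16562

Condition on how many of the transferred balls are purple (from Box A: 5 purple of 14; then Box B has 14 total).
  0 purple: C(5,0)C(9,3)/C(14,3) = 3/13; then P = C(7,2)/C(14,2) = 3/13
  1 purple: C(5,1)C(9,2)/C(14,3) = 45/91; then P = C(8,2)/C(14,2) = 4/13
  2 purple: C(5,2)C(9,1)/C(14,3) = 45/182; then P = C(9,2)/C(14,2) = 36/91
  3 purple: C(5,3)C(9,0)/C(14,3) = 5/182; then P = C(10,2)/C(14,2) = 45/91
P(both purple) = 5247/16562 ≈ 0.3168.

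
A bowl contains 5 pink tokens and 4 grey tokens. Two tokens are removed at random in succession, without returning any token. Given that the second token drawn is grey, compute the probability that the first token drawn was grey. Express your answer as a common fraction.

3/8

P(first=grey and the second token drawn is grey) = (4/9)·(3/8) = 1/6.
P(the second token drawn is grey) = Σ over first color = 5/18 + 1/6 = 4/9.
By Bayes, P(first=grey | the second token drawn is grey) = 1/6 / 4/9 = 3/8 ≈ 0.3750.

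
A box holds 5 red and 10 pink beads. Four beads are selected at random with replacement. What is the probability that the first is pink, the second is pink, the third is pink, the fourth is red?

8/81

Multiply the conditional probability of each draw in order, with replacement (the composition resets each draw).
P = (10/15) · (10/15) · (10/15) · (5/15) = 8/81 ≈ 0.0988.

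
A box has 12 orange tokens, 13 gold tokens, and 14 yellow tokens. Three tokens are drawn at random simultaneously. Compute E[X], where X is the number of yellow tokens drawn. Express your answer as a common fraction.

14/13

By linearity of expectation, E[X] = Σ P(draw i is yellow); by symmetry each draw (even without replacement) has P(yellow) = 14/39.
E[X] = 3 · 14/39 = 14/13 ≈ 1.0769.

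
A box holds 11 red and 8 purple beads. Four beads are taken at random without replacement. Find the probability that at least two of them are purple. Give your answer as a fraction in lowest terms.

Sum the hypergeometric tail for j = 2,…,4 purple beads.
Favorable = C(8,2)·C(11,2) + C(8,3)·C(11,1) + C(8,4)·C(11,0) = 2226; total = C(19,4) = 3876.
P = 2226/3876 = 371/646 ≈ 0.5743.

371/646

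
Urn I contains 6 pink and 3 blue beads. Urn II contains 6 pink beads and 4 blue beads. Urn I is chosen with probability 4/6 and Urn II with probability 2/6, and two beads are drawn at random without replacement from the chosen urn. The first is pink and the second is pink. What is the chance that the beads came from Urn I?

P(E | Urn I) = 5/12; P(E | Urn II) = 1/3.
P(E) = 2/3·5/12 + 1/3·1/3 = 7/18.
By Bayes' rule, P(Urn I | E) = 5/18 / 7/18 = 5/7 ≈ 0.7143.

5/7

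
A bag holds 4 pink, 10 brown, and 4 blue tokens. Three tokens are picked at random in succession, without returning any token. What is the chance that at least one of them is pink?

113/204

Use the complement: P(at least one pink) = 1 − P(no pink).
P(none) = C(14,3)/C(18,3) = 364/816.
So P = 1 − 364/816 = 113/204 ≈ 0.5539.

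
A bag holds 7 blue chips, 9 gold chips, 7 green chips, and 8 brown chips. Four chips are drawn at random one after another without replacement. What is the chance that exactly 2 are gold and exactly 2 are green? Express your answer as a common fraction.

Unordered draws without replacement: count favorable combinations over C(31,4).
Favorable = C(7,0) · C(9,2) · C(7,2) · C(8,0) = 756; total = C(31,4) = 31465.
P = 756/31465 = 108/4495 ≈ 0.0240.

108/4495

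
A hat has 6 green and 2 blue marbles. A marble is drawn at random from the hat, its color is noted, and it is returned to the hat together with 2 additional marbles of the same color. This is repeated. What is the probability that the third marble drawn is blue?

Sum over the four possibilities for the first two draws (blue/not-blue each), tracking how the blue count and total change by +2 per draw.
P(third is blue) = 1/4 ≈ 0.2500. (In a Pólya urn every draw has the same marginal probability 2/8.)

1/4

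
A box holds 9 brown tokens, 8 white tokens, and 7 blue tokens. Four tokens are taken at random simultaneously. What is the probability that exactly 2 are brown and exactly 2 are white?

24/253

Unordered draws without replacement: count favorable combinations over C(24,4).
Favorable = C(9,2) · C(8,2) · C(7,0) = 1008; total = C(24,4) = 10626.
P = 1008/10626 = 24/253 ≈ 0.0949.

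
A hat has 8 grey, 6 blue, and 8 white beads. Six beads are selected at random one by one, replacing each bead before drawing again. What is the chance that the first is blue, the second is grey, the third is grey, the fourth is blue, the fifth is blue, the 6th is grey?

1728/1771561

Multiply the conditional probability of each draw in order, with replacement (the composition resets each draw).
P = (6/22) · (8/22) · (8/22) · (6/22) · (6/22) · (8/22) = 1728/1771561 ≈ 0.0010.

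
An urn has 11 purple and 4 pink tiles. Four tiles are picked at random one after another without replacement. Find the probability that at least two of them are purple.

Sum the hypergeometric tail for j = 2,…,4 purple tiles.
Favorable = C(11,2)·C(4,2) + C(11,3)·C(4,1) + C(11,4)·C(4,0) = 1320; total = C(15,4) = 1365.
P = 1320/1365 = 88/91 ≈ 0.9670.

88/91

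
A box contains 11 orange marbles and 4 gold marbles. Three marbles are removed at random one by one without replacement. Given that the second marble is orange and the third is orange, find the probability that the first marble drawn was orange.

9/13

P(first=orange and the second marble is orange and the third is orange) = (11/15)·(10/14)·(9/13) = 33/91.
P(E) = Σ over first color = 33/91 + 44/273 = 11/21.
By Bayes, P(first=orange | E) = 33/91 / 11/21 = 9/13 ≈ 0.6923.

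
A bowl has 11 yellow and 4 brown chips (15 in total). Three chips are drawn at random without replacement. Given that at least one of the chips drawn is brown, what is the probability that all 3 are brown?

2/145

P(all 3 brown) = C(4,3)/C(15,3) = 4/455; P(at least one brown) = 1 − C(11,3)/C(15,3) = 58/91.
Since 'all 3 brown' ⊆ 'at least one brown', P(all 3 | at least one) = 4/455 / 58/91 = 2/145 ≈ 0.0138.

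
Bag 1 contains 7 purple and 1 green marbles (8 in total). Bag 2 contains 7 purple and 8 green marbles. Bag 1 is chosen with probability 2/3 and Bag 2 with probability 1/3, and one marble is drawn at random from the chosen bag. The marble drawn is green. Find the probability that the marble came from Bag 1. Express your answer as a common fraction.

P(green | Bag 1) = 1/8; P(green | Bag 2) = 8/15.
P(green) = 2/3·1/8 + 1/3·8/15 = 47/180.
By Bayes' rule, P(Bag 1 | green) = 1/12 / 47/180 = 15/47 ≈ 0.3191.

15/47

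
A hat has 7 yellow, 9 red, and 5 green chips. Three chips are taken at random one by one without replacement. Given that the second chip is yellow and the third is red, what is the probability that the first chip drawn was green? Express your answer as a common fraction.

P(first=green and the second chip is yellow and the third is red) = (5/21)·(7/20)·(9/19) = 3/76.
P(E) = Σ over first color = 9/190 + 6/95 + 3/76 = 3/20.
By Bayes, P(first=green | E) = 3/76 / 3/20 = 5/19 ≈ 0.2632.

5/19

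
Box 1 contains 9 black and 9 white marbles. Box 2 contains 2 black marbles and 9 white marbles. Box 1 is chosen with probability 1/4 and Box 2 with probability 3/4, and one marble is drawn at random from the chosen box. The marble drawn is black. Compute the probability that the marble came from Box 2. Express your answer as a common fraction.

12/23

P(black | Box 1) = 1/2; P(black | Box 2) = 2/11.
P(black) = 1/4·1/2 + 3/4·2/11 = 23/88.
By Bayes' rule, P(Box 2 | black) = 3/22 / 23/88 = 12/23 ≈ 0.5217.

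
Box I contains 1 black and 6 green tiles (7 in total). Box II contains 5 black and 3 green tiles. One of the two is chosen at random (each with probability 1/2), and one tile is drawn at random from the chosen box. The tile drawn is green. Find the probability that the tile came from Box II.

P(green | Box I) = 6/7; P(green | Box II) = 3/8.
P(green) = 1/2·6/7 + 1/2·3/8 = 69/112.
By Bayes' rule, P(Box II | green) = 3/16 / 69/112 = 7/23 ≈ 0.3043.

7/23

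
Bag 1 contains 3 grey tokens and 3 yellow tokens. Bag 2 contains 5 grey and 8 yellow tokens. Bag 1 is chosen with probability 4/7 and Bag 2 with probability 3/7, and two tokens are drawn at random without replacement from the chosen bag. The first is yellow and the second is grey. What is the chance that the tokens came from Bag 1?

39/64

P(E | Bag 1) = 3/10; P(E | Bag 2) = 10/39.
P(E) = 4/7·3/10 + 3/7·10/39 = 128/455.
By Bayes' rule, P(Bag 1 | E) = 6/35 / 128/455 = 39/64 ≈ 0.6094.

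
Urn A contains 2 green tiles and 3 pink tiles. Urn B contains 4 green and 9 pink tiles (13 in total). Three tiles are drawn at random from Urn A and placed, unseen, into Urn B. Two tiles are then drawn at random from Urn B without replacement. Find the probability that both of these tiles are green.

37/400

Condition on how many of the transferred tiles are green (from Urn A: 2 green of 5; then Urn B has 16 total).
  0 green: C(2,0)C(3,3)/C(5,3) = 1/10; then P = C(4,2)/C(16,2) = 1/20
  1 green: C(2,1)C(3,2)/C(5,3) = 3/5; then P = C(5,2)/C(16,2) = 1/12
  2 green: C(2,2)C(3,1)/C(5,3) = 3/10; then P = C(6,2)/C(16,2) = 1/8
P(both green) = 37/400 ≈ 0.0925.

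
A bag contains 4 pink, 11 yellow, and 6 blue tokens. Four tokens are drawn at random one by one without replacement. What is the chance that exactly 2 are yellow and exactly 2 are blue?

55/399

Unordered draws without replacement: count favorable combinations over C(21,4).
Favorable = C(4,0) · C(11,2) · C(6,2) = 825; total = C(21,4) = 5985.
P = 825/5985 = 55/399 ≈ 0.1378.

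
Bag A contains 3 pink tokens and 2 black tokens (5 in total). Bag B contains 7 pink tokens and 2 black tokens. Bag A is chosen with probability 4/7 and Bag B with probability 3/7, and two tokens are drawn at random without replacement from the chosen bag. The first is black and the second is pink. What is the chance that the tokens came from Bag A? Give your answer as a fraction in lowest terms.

P(E | Bag A) = 3/10; P(E | Bag B) = 7/36.
P(E) = 4/7·3/10 + 3/7·7/36 = 107/420.
By Bayes' rule, P(Bag A | E) = 6/35 / 107/420 = 72/107 ≈ 0.6729.

72/107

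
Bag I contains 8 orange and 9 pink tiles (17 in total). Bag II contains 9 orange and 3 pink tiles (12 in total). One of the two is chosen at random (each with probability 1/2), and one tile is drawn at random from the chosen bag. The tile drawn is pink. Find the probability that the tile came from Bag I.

P(pink | Bag I) = 9/17; P(pink | Bag II) = 1/4.
P(pink) = 1/2·9/17 + 1/2·1/4 = 53/136.
By Bayes' rule, P(Bag I | pink) = 9/34 / 53/136 = 36/53 ≈ 0.6792.

36/53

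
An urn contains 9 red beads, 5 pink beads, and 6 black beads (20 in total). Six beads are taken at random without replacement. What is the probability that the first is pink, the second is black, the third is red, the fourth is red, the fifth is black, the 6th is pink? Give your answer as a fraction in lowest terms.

1/646

Multiply the conditional probability of each draw in order, without replacement, so each draw removes one from its color and from the total.
P = (5/20) · (6/19) · (9/18) · (8/17) · (5/16) · (4/15) = 1/646 ≈ 0.0015.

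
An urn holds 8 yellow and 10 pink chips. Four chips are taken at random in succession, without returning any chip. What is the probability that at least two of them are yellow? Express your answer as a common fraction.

21/34

Sum the hypergeometric tail for j = 2,…,4 yellow chips.
Favorable = C(8,2)·C(10,2) + C(8,3)·C(10,1) + C(8,4)·C(10,0) = 1890; total = C(18,4) = 3060.
P = 1890/3060 = 21/34 ≈ 0.6176.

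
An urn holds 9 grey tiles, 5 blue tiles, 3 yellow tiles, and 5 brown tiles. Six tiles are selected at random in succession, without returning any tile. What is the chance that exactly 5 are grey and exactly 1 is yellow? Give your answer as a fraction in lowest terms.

18/3553

Unordered draws without replacement: count favorable combinations over C(22,6).
Favorable = C(9,5) · C(5,0) · C(3,1) · C(5,0) = 378; total = C(22,6) = 74613.
P = 378/74613 = 18/3553 ≈ 0.0051.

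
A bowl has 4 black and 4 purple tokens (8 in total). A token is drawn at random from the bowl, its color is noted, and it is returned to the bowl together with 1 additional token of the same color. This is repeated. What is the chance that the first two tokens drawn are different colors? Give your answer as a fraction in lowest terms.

Either black then purple, or purple then black; after the first draw the total is 9.
P = (4/8)·(4/9) + (4/8)·(4/9) = 4/9 ≈ 0.4444.

4/9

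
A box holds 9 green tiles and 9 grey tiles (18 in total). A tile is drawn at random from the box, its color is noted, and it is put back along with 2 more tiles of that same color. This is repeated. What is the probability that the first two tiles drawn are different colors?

9/20

Either green then grey, or grey then green; after the first draw the total is 20.
P = (9/18)·(9/20) + (9/18)·(9/20) = 9/20 ≈ 0.4500.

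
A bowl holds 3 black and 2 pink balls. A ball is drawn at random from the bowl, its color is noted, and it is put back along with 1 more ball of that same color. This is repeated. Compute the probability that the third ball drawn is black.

3/5

Sum over the four possibilities for the first two draws (black/not-black each), tracking how the black count and total change by +1 per draw.
P(third is black) = 3/5 ≈ 0.6000. (In a Pólya urn every draw has the same marginal probability 3/5.)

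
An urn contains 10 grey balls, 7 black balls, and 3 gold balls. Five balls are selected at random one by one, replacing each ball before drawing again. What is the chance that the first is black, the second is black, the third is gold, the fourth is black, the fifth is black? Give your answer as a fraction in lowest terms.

Multiply the conditional probability of each draw in order, with replacement (the composition resets each draw).
P = (7/20) · (7/20) · (3/20) · (7/20) · (7/20) = 7203/3200000 ≈ 0.0023.

7203/3200000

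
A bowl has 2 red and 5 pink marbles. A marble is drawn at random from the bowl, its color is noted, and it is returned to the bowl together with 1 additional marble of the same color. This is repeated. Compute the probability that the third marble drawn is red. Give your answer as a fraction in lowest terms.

Sum over the four possibilities for the first two draws (red/not-red each), tracking how the red count and total change by +1 per draw.
P(third is red) = 2/7 ≈ 0.2857. (In a Pólya urn every draw has the same marginal probability 2/7.)

2/7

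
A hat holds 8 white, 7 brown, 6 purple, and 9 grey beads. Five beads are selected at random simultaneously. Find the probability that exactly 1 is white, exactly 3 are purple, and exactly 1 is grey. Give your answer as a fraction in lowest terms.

Unordered draws without replacement: count favorable combinations over C(30,5).
Favorable = C(8,1) · C(7,0) · C(6,3) · C(9,1) = 1440; total = C(30,5) = 142506.
P = 1440/142506 = 80/7917 ≈ 0.0101.

80/7917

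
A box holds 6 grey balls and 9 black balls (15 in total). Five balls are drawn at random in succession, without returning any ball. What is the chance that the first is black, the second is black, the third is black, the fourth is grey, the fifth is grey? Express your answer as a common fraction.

6/143

Multiply the conditional probability of each draw in order, without replacement, so each draw removes one from its color and from the total.
P = (9/15) · (8/14) · (7/13) · (6/12) · (5/11) = 6/143 ≈ 0.0420.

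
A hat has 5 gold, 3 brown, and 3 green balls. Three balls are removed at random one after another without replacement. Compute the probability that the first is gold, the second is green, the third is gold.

2/33

Multiply the conditional probability of each draw in order, without replacement, so each draw removes one from its color and from the total.
P = (5/11) · (3/10) · (4/9) = 2/33 ≈ 0.0606.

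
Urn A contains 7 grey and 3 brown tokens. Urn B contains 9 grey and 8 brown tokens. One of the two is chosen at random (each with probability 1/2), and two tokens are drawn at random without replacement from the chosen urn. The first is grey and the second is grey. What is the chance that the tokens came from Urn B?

135/373

P(E | Urn A) = 7/15; P(E | Urn B) = 9/34.
P(E) = 1/2·7/15 + 1/2·9/34 = 373/1020.
By Bayes' rule, P(Urn B | E) = 9/68 / 373/1020 = 135/373 ≈ 0.3619.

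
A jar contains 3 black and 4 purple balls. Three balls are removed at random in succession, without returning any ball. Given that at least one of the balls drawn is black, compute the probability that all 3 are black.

1/31

P(all 3 black) = C(3,3)/C(7,3) = 1/35; P(at least one black) = 1 − C(4,3)/C(7,3) = 31/35.
Since 'all 3 black' ⊆ 'at least one black', P(all 3 | at least one) = 1/35 / 31/35 = 1/31 ≈ 0.0323.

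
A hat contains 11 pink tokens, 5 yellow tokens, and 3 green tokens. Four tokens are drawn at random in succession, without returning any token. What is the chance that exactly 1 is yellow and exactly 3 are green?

Unordered draws without replacement: count favorable combinations over C(19,4).
Favorable = C(11,0) · C(5,1) · C(3,3) = 5; total = C(19,4) = 3876.
P = 5/3876 = 5/3876 ≈ 0.0013.

5/3876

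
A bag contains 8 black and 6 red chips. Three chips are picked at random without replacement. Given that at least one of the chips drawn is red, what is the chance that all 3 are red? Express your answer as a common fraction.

P(all 3 red) = C(6,3)/C(14,3) = 5/91; P(at least one red) = 1 − C(8,3)/C(14,3) = 11/13.
Since 'all 3 red' ⊆ 'at least one red', P(all 3 | at least one) = 5/91 / 11/13 = 5/77 ≈ 0.0649.

5/77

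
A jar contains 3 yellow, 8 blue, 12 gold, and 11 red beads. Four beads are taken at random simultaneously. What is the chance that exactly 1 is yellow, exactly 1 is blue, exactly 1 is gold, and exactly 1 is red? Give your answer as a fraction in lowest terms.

36/527

Unordered draws without replacement: count favorable combinations over C(34,4).
Favorable = C(3,1) · C(8,1) · C(12,1) · C(11,1) = 3168; total = C(34,4) = 46376.
P = 3168/46376 = 36/527 ≈ 0.0683.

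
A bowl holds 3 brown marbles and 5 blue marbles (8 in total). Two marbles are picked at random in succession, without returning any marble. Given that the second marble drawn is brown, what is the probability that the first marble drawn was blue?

5/7

P(first=blue and the second marble drawn is brown) = (5/8)·(3/7) = 15/56.
P(the second marble drawn is brown) = Σ over first color = 3/28 + 15/56 = 3/8.
By Bayes, P(first=blue | the second marble drawn is brown) = 15/56 / 3/8 = 5/7 ≈ 0.7143.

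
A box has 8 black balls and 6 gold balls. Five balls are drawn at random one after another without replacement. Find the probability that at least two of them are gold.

109/143

Sum the hypergeometric tail for j = 2,…,5 gold balls.
Favorable = C(6,2)·C(8,3) + C(6,3)·C(8,2) + C(6,4)·C(8,1) + C(6,5)·C(8,0) = 1526; total = C(14,5) = 2002.
P = 1526/2002 = 109/143 ≈ 0.7622.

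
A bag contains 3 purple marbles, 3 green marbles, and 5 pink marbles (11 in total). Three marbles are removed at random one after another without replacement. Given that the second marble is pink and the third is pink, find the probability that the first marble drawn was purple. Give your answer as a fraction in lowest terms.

1/3

P(first=purple and the second marble is pink and the third is pink) = (3/11)·(5/10)·(4/9) = 2/33.
P(E) = Σ over first color = 2/33 + 2/33 + 2/33 = 2/11.
By Bayes, P(first=purple | E) = 2/33 / 2/11 = 1/3 ≈ 0.3333.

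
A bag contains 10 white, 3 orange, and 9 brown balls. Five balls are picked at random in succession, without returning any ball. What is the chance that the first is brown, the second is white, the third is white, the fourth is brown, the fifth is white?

Multiply the conditional probability of each draw in order, without replacement, so each draw removes one from its color and from the total.
P = (9/22) · (10/21) · (9/20) · (8/19) · (8/18) = 24/1463 ≈ 0.0164.

24/1463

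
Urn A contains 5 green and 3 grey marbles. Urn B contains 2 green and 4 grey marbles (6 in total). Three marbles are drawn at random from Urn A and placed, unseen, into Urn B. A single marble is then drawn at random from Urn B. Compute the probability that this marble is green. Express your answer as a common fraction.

Condition on how many of the transferred marbles are green (from Urn A: 5 green of 8; then Urn B has 9 total).
  0 green: C(5,0)C(3,3)/C(8,3) = 1/56; then P = 2/9
  1 green: C(5,1)C(3,2)/C(8,3) = 15/56; then P = 3/9
  2 green: C(5,2)C(3,1)/C(8,3) = 15/28; then P = 4/9
  3 green: C(5,3)C(3,0)/C(8,3) = 5/28; then P = 5/9
P(green from Urn B) = 31/72 ≈ 0.4306.

31/72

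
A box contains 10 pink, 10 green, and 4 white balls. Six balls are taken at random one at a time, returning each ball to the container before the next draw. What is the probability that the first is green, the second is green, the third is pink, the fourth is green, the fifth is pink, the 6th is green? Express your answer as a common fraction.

Multiply the conditional probability of each draw in order, with replacement (the composition resets each draw).
P = (10/24) · (10/24) · (10/24) · (10/24) · (10/24) · (10/24) = 15625/2985984 ≈ 0.0052.

15625/2985984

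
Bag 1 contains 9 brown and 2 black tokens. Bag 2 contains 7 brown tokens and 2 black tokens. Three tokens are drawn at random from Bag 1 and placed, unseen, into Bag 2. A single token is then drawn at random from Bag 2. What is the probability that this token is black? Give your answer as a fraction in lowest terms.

7/33

Condition on how many of the transferred tokens are black (from Bag 1: 2 black of 11; then Bag 2 has 12 total).
  0 black: C(2,0)C(9,3)/C(11,3) = 28/55; then P = 2/12
  1 black: C(2,1)C(9,2)/C(11,3) = 24/55; then P = 3/12
  2 black: C(2,2)C(9,1)/C(11,3) = 3/55; then P = 4/12
P(black from Bag 2) = 7/33 ≈ 0.2121.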